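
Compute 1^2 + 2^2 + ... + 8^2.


This power sum has a closed form given by Faulhaber's formula
sum_{k=1}^{m} k^p = (1 / (p + 1)) * sum_{j=0}^{p} C(p + 1, j) B_j m^(p + 1 - j),
but for small m direct computation is fastest:
1 + 4 + 9 + 16 + 25 + 36 + 49 + 64 = 204.

204


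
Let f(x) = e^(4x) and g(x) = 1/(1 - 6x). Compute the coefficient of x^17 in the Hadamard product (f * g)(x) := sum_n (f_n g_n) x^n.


Expanding: f_k = 4^k/k! (from e^(4x)) and g_k = 6^k (from 1/(1 - 6x)). So the Hadamard coefficient (f * g)_k = 4^k 6^k / k! = (24)^k / k!.
For k = 17: 24^17/17! = 290797794982682557415424/355687428096000 = 12173449145352192/14889875.

12173449145352192/14889875


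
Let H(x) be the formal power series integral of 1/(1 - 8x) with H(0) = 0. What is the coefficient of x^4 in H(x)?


1/(1 - 8x) = sum_{k>=0} 8^k x^k. Integrating termwise with H(0) = 0:
H(x) = sum_{k>=0} 8^k x^(k+1) / (k+1) = sum_{m>=1} 8^(m-1) x^m / m.
For m = 4: 8^3/4 = 512/4 = 128.

128


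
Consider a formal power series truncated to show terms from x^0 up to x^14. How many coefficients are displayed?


From x^0 to x^14 inclusive, the count is 14 - 0 + 1 = 15.

15


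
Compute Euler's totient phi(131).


phi(n) counts integers in [1, n] coprime to n. Using the multiplicative formula phi(n) = n * prod_{p | n} (1 - 1/p):
131 = 131, so
phi(131) = 131 * (1 - 1/131) = 130.

130


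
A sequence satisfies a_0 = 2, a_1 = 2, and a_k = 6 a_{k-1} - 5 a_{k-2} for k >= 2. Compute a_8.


The characteristic equation is t^2 - 6 t + 5 = 0, with roots r_1 = 5 and r_2 = 1 (so c_1 = r_1 + r_2, c_2 = -r_1 r_2 as required).
One can use the closed form a_n = A r_1^n + B r_2^n, but direct iteration is more reliable:
a_0 = 2, a_1 = 2, a_2 = 2, a_3 = 2, a_4 = 2, a_5 = 2, a_6 = 2, a_7 = 2, a_8 = 2.
So a_8 = 2.

2


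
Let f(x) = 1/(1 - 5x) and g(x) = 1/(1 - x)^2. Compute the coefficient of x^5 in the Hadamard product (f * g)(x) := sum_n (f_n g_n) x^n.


f has coefficients f_k = 5^k. For g = 1/(1 - x)^2 the coefficient is g_k = C(k + 1, 1) = k + 1. The Hadamard coefficient is (f * g)_k = 5^k * (k + 1).
For k = 5: 5^5 * 6 = 3125 * 6 = 18750.

18750


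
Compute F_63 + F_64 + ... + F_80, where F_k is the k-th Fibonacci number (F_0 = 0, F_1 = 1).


Use the identity sum_{k=0}^{N} F_k = F_{N+2} - 1 (which follows from F_{k+2} - F_{k+1} = F_k). Then
sum_{k=63}^{80} F_k = (F_{82} - 1) - (F_{64} - 1) = F_{82} - F_{64}.
Computing: F_{82} = 61305790721611591, F_{64} = 10610209857723, so
Sum = 61305790721611591 - 10610209857723 = 61295180511753868.

61295180511753868


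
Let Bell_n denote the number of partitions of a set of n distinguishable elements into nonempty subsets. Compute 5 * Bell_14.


Bell_14 can be computed from the Bell triangle or from Dobinski's identity Bell_n = (1/e) * sum_{k>=0} k^n / k!.
Computing Bell_14 = 190899322.
Then 5 * 190899322 = 954496610.

954496610


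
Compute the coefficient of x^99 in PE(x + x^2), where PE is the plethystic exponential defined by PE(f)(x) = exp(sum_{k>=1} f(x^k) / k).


With f(x) = x + x^2, the exponent is sum_{k>=1} (x^k + x^(2k)) / k = -ln(1 - x) - ln(1 - x^2). Exponentiating:
PE(x + x^2) = 1 / ((1 - x)(1 - x^2)).
This is the generating function for partitions of n into parts of size 1 or 2. The number of 2's can be any j in 0..49, and the rest are 1's, so
[x^99] = floor(99/2) + 1 = 50.

50


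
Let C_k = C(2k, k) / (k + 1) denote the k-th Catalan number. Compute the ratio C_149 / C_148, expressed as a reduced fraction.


Using C_k = (2k)! / (k! (k+1)!), the ratio C_{k+1}/C_k simplifies to
C_{k+1}/C_k = [(2k+2)! / ((k+1)! (k+2)!)] * [k! (k+1)! / (2k)!]
 = (2k+2)(2k+1) / ((k+1)(k+2)) = 2(2k+1) / (k+2).
For k = 148: 2(2*148 + 1) / (148 + 2) = 594/150 = 99/25.

99/25


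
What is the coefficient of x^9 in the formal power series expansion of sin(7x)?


The Maclaurin series is sin(t) = sum_{k>=0} (-1)^k t^(2k+1) / (2k+1)!, so substituting t = 7x, only odd powers of x are nonzero, with coefficient of x^(2k+1) equal to (-1)^k 7^(2k+1) / (2k+1)!.
Write 9 = 2*4 + 1, giving the coefficient (-1)^4 * 7^9 / 9! = 40353607/362880 = 5764801/51840.

5764801/51840


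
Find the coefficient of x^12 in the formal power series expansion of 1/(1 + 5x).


Write 1/(1 + c x) = 1/(1 - (-c) x) and apply the geometric-series identity
1/(1 - y) = sum_{k>=0} y^k to get 1/(1 + c x) = sum_{k>=0} (-c)^k x^k.
So the coefficient of x^k is (-c)^k = (-1)^k * c^k.
Here c = 5 and k = 12:
(-5)^12 = 1 * 244140625 = 244140625

244140625


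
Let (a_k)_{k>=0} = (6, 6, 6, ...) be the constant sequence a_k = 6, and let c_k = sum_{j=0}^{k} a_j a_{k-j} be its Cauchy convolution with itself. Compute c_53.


Since a_j = 6 for all j >= 0, the convolution sum becomes
c_k = sum_{j=0}^{k} 6 * 6 = 36 * (k + 1).
Equivalently, the generating function of (a_k) is 6/(1 - x) and its square is 36/(1 - x)^2 = sum_{k>=0} 36(k + 1) x^k.
For k = 53: 36 * 54 = 1944.

1944


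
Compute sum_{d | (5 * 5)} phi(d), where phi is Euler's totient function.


First, 5 * 5 = 25. One classical identity is sum_{d | n} phi(d) = n (each k in [1, n] has a unique gcd with n, and among the k's with gcd(k, n) = n/d there are phi(d) of them). So the sum equals 25. We also verify directly:
Divisors of 25: 1, 5, 25.
phi values: 1, 4, 20.
Sum = 25.

25


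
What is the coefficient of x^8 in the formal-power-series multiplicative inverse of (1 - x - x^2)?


Let the inverse be f(x) = sum_{k>=0} a_k x^k. From f(x) * (1 - x - x^2) = 1 and matching coefficients:
 x^0: a_0 = 1.
 x^1: a_1 - a_0 = 0, so a_1 = 1.
 x^k (k >= 2): a_k - a_{k-1} - a_{k-2} = 0, i.e. a_k = a_{k-1} + a_{k-2}.
This is the Fibonacci-type recurrence shifted so that a_0 = a_1 = 1.
Iterating: a_0=1, a_1=1, a_2=2, a_3=3, a_4=5, a_5=8, a_6=13, a_7=21, a_8=34
a_8 = 34.

34


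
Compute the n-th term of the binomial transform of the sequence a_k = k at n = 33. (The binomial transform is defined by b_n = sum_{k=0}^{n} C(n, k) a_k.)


With a_k = k, b_n = sum_{k=0}^{n} C(n, k) k. Using k * C(n, k) = n * C(n-1, k-1) gives b_n = n * sum_{k>=1} C(n-1, k-1) = n * 2^(n-1).
For n = 33: 33 * 2^32 = 33 * 4294967296 = 141733920768.

141733920768


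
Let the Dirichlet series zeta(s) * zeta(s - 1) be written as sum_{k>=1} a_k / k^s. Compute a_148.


Convolution gives a_k = sum_{d | k} d * 1 = sum_{d | k} d = sigma(k), the sum of positive divisors of k.
For k = 148, the divisors are 1, 2, 4, 37, 74, 148, so
sigma(148) = 1 + 2 + 4 + 37 + 74 + 148 = 266.

266


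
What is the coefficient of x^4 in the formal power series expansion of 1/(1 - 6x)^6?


The general identity 1/(1 - c x)^r = sum_{k>=0} c^k C(k + r - 1, r - 1) x^k follows by substituting y = c x into 1/(1 - y)^r = sum_{k>=0} C(k + r - 1, r - 1) y^k.
For c = 6, r = 6, k = 4:
6^4 * C(9, 5) = 1296 * 126 = 163296.

163296


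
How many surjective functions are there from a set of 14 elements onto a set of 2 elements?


By inclusion-exclusion on which target elements are missed, the number of surjections from an n-set onto a k-set is
surj(n, k) = sum_{j=0}^{k} (-1)^j C(k, j) (k - j)^n.
Equivalently surj(n, k) = k! * S(n, k), where S(n, k) is the Stirling number of the second kind.
For n = 14, k = 2:
S(14, 2) = 8191, so
surj = 2! * 8191 = 2 * 8191 = 16382.

16382


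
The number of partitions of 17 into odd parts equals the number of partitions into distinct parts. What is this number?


Computing partitions of 17 into odd parts (1, 3, 5, ...):
Using the generating function prod_{k>=0} 1/(1-x^(2k+1)),
the count is 38

38


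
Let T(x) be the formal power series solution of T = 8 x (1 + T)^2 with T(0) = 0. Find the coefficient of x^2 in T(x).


Apply the Lagrange inversion formula: if T = 8 x * phi(T) with phi(t) = (1 + t)^2, then [x^n] T = 8^n * (1/n) [t^(n-1)] phi(t)^n = 8^n * (1/n) [t^(n-1)] (1 + t)^(2n) = 8^n * (1/n) C(2n, n-1).
Using the identity C(2n, n-1) = C(2n, n) * n / (n+1), the unscaled factor equals C(2n, n) / (n+1) = C_n, the n-th Catalan number.
For n = 2: C_2 = C(4, 2) / 3 = 6/3 = 2.
With the 8^2 = 64 factor, the coefficient is 64 * 2 = 128.

128


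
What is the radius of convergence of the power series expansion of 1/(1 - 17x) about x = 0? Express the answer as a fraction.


Expanding 1/(1 - 17x) = sum_{k>=0} 17^k x^k, the series converges when |17x| < 1, i.e., |x| < 1/17.
So the radius of convergence is 1/17 = 1/17.

1/17


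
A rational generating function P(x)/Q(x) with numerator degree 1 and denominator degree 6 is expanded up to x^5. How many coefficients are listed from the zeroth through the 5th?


Expanding up to x^5 gives the coefficients for x^0, x^1, ..., x^5.
That is 5 + 1 = 6 coefficients in total.

6


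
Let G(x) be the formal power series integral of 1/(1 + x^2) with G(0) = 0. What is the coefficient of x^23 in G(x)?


1/(1 + x^2) = sum_{j>=0} (-1)^j x^(2j). Integrating termwise with G(0) = 0:
G(x) = sum_{j>=0} (-1)^j x^(2j+1) / (2j+1) = arctan(x).
Only odd powers are nonzero. For x^23 write 23 = 2*11 + 1, giving
(-1)^11 / 23 = -1/23 = -1/23.

-1/23


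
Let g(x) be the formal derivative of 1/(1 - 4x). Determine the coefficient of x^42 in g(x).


Differentiate termwise: d/dx sum_{k>=0} 4^k x^k = sum_{k>=1} k 4^k x^(k-1) = sum_{j>=0} (j+1) 4^(j+1) x^j.
Equivalently, d/dx [1/(1 - 4x)] = 4/(1 - 4x)^2.
For j = 42: 43 * 4^43 = 43 * 77371252455336267181195264 = 3326963855579459488791396352.

3326963855579459488791396352


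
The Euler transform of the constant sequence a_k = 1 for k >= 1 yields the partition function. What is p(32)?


The Euler transform converts the sequence a_k = 1 into the number of integer partitions.
Using the recurrence or dynamic programming:
p(32) = 8349

8349


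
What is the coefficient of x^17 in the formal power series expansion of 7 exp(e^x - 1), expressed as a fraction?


exp(e^x - 1) is the exponential generating function for the Bell numbers Bell_k: exp(e^x - 1) = sum_{k>=0} Bell_k x^k / k!.
So the coefficient of x^17 in 7 exp(e^x - 1) is 7 Bell_17 / 17!.
Computing: Bell_17 = 82864869804 and 17! = 355687428096000, giving
7 * 82864869804/355687428096000 = 255755771/156828672000.

255755771/156828672000


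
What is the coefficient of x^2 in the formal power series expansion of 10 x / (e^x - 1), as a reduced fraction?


The exponential generating function for Bernoulli numbers is
x / (e^x - 1) = sum_{k>=0} B_k x^k / k!.
So the coefficient of x^2 in 10 x / (e^x - 1) is 10 B_2 / 2!.
Computing: B_2 = 1/6, 2! = 2, giving
10 * 1/6 / 2 = 5/6.

5/6


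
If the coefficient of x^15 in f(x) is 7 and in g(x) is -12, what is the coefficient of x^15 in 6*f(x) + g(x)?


Scalar multiplication scales coefficients: 6 * 7 = 42.
Then add the g coefficient: 42 + -12
= 30

30


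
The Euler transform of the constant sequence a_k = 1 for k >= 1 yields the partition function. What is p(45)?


The Euler transform converts the sequence a_k = 1 into the number of integer partitions.
Using the recurrence or dynamic programming:
p(45) = 89134

89134


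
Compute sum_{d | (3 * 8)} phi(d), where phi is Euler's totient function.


First, 3 * 8 = 24. One classical identity is sum_{d | n} phi(d) = n (each k in [1, n] has a unique gcd with n, and among the k's with gcd(k, n) = n/d there are phi(d) of them). So the sum equals 24. We also verify directly:
Divisors of 24: 1, 2, 3, 4, 6, 8, 12, 24.
phi values: 1, 1, 2, 2, 2, 4, 4, 8.
Sum = 24.

24


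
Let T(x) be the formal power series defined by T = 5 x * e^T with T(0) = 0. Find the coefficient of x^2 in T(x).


Apply the Lagrange inversion formula: if T = 5 x * phi(T) with phi(t) = e^t, then
[x^n] T = 5^n * (1/n) [t^(n-1)] phi(t)^n = 5^n * (1/n) [t^(n-1)] e^(n t) = 5^n * (1/n) * n^(n-1) / (n-1)! = 5^n * n^(n-1) / n!.
When c = 1 this is the Cayley count of rooted labeled trees on n vertices, divided by n!.
For n = 2: 5^2 * 2^1 / 2! = 25 * 2/2 = 25.

25


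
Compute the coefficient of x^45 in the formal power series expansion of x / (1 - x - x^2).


Let f(x) = sum_{k>=0} a_k x^k. Multiplying f(x) * (1 - x - x^2) = x and matching coefficients gives a_0 = 0, a_1 = 1, and a_k = a_{k-1} + a_{k-2} for k >= 2. These are the Fibonacci numbers F_k.
Iterating from F_0 = 0, F_1 = 1:
F_0=0, F_1=1, F_2=1, F_3=2, F_4=3, F_5=5, F_6=8, F_7=13, F_8=21, F_9=34, ...
F_45 = 1134903170.

1134903170


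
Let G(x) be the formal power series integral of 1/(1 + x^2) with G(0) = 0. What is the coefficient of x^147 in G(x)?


1/(1 + x^2) = sum_{j>=0} (-1)^j x^(2j). Integrating termwise with G(0) = 0:
G(x) = sum_{j>=0} (-1)^j x^(2j+1) / (2j+1) = arctan(x).
Only odd powers are nonzero. For x^147 write 147 = 2*73 + 1, giving
(-1)^73 / 147 = -1/147 = -1/147.

-1/147


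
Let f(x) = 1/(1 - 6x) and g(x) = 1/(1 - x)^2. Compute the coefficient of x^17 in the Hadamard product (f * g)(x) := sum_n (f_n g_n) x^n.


f has coefficients f_k = 6^k. For g = 1/(1 - x)^2 the coefficient is g_k = C(k + 1, 1) = k + 1. The Hadamard coefficient is (f * g)_k = 6^k * (k + 1).
For k = 17: 6^17 * 18 = 16926659444736 * 18 = 304679870005248.

304679870005248


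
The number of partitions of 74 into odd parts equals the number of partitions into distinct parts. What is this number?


Computing partitions of 74 into odd parts (1, 3, 5, ...):
Using the generating function prod_{k>=0} 1/(1-x^(2k+1)),
the count is 44046

44046


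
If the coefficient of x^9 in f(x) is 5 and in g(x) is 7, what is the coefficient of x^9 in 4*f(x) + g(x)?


Scalar multiplication scales coefficients: 4 * 5 = 20.
Then add the g coefficient: 20 + 7
= 27

27


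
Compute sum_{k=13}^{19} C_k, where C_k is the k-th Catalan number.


C_13 through C_19: 742900, 2674440, 9694845, 35357670, 129644790, 477638700, 1767263190
Sum = 742900 + 2674440 + 9694845 + 35357670 + 129644790 + 477638700 + 1767263190
= 2423016535

2423016535


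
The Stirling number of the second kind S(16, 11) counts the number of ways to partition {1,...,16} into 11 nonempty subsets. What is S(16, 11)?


Using the explicit formula S(n,k) = (1/k!) sum_{j=0}^{k} (-1)^(k-j) C(k,j) j^n:
S(16, 11) = 28936908
Equivalently, S(n,k) is n! times the coefficient of x^n in the EGF (e^x - 1)^k / k!.

28936908


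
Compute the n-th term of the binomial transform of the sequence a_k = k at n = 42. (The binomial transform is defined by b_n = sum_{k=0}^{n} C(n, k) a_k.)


With a_k = k, b_n = sum_{k=0}^{n} C(n, k) k. Using k * C(n, k) = n * C(n-1, k-1) gives b_n = n * sum_{k>=1} C(n-1, k-1) = n * 2^(n-1).
For n = 42: 42 * 2^41 = 42 * 2199023255552 = 92358976733184.

92358976733184


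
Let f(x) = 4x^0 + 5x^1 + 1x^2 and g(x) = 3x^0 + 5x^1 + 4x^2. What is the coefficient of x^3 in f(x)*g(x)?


Cauchy product at x^3:
5*4 + 1*5
= 25

25


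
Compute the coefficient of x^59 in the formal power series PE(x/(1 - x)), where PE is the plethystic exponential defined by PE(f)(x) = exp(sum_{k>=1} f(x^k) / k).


For f(x) = x/(1 - x) we have
sum_{k>=1} f(x^k) / k = sum_{k>=1} (1/k) * x^k / (1 - x^k) = sum_{k, m >= 1} x^(k m) / k,
which after exponentiating simplifies to
PE(x/(1 - x)) = prod_{k>=1} 1 / (1 - x^k).
This is the generating function for the partition function p(n), so the coefficient of x^59 is p(59).
Computing p(59) by dynamic programming over parts 1, 2, ..., 59: p(59) = 831820.

831820


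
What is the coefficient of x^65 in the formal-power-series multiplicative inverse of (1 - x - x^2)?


Let the inverse be f(x) = sum_{k>=0} a_k x^k. From f(x) * (1 - x - x^2) = 1 and matching coefficients:
 x^0: a_0 = 1.
 x^1: a_1 - a_0 = 0, so a_1 = 1.
 x^k (k >= 2): a_k - a_{k-1} - a_{k-2} = 0, i.e. a_k = a_{k-1} + a_{k-2}.
This is the Fibonacci-type recurrence shifted so that a_0 = a_1 = 1.
Iterating: a_0=1, a_1=1, a_2=2, a_3=3, a_4=5, a_5=8, a_6=13, a_7=21, a_8=34, a_9=55, ...
a_65 = 27777890035288.

27777890035288


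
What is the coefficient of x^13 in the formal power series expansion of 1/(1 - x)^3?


The expansion 1/(1 - x)^r = sum_{k>=0} C(k + r - 1, r - 1) x^k follows from the multiset / negative-binomial theorem (or from repeated differentiation of the geometric series).
For r = 3 and k = 13:
C(15, 2) = 1307674368000 / (2 * 6227020800) = 105.

105


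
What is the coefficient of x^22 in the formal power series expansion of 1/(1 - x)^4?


The negative binomial / multiset identity is
1/(1 - x)^r = sum_{k>=0} C(k + r - 1, r - 1) x^k.
Here r = 4 and k = 22, so the coefficient is
C(22 + 3, 3) = C(25, 3)
= 2300

2300


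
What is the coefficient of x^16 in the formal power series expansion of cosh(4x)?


The Maclaurin series is cosh(t) = sum_{m>=0} t^(2m) / (2m)!, so substituting t = 4x, only even powers of x are nonzero, with coefficient of x^(2m) equal to 4^(2m) / (2m)!.
For x^16 the coefficient is 4^16/16! = 4294967296/20922789888000 = 131072/638512875.

131072/638512875


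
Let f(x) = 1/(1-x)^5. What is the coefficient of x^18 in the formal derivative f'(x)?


Differentiate: d/dx [ 1/(1-x)^r ] = r / (1-x)^(r+1).
Here r = 5, so f'(x) = 5 / (1-x)^6.
The expansion of 1/(1-x)^(r+1) has coefficient of x^n equal to C(n+r, r).
So the coefficient of x^18 in f'(x) is
5 * C(23, 5) = 5 * 33649 = 168245

168245


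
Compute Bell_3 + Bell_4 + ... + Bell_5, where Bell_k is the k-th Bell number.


Recall Bell_k counts set partitions of a k-set (with Bell_0 = 1 by convention).
Bell_3 through Bell_5: 5, 15, 52
Sum = 5 + 15 + 52 = 72.

72


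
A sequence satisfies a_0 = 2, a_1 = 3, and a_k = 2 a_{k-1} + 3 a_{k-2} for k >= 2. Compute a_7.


The characteristic equation is t^2 - 2 t - 3 = 0, with roots r_1 = 3 and r_2 = -1 (so c_1 = r_1 + r_2, c_2 = -r_1 r_2 as required).
One can use the closed form a_n = A r_1^n + B r_2^n, but direct iteration is more reliable:
a_0 = 2, a_1 = 3, a_2 = 12, a_3 = 33, a_4 = 102, a_5 = 303, a_6 = 912, a_7 = 2733.
So a_7 = 2733.

2733


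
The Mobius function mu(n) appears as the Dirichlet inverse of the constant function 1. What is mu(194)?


194 = 2 * 97 (all distinct primes).
mu(194) = (-1)^2 = 1

1


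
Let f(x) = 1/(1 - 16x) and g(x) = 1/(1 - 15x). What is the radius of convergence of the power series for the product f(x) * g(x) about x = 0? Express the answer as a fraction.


The radius of 1/(1 - 16x) is 1/16 (nearest singularity at x = 1/16), and the radius of 1/(1 - 15x) is 1/15.
The product f(x)*g(x) = 1/((1 - 16x)(1 - 15x)) has singularities at both 1/16 and 1/15, so its radius of convergence is the distance to the nearest one:
min(1/16, 1/15) = 1/16.

1/16


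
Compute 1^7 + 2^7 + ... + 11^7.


This power sum has a closed form given by Faulhaber's formula
sum_{k=1}^{m} k^p = (1 / (p + 1)) * sum_{j=0}^{p} C(p + 1, j) B_j m^(p + 1 - j),
but for small m direct computation is fastest:
1 + 128 + 2187 + 16384 + 78125 + 279936 + 823543 + 2097152 + 4782969 + 10000000 + 19487171 = 37567596.

37567596


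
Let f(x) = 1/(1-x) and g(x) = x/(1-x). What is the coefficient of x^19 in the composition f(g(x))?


First simplify the composition: f(g(x)) = 1/(1 - x/(1-x)) = (1-x)/((1-x) - x) = (1-x)/(1-2x).
Now extract the coefficient. Write (1-x)/(1-2x) = 1/(1-2x) - x/(1-2x).
The coefficient of x^n in 1/(1-2x) is 2^n, and in x/(1-2x) is 2^(n-1) (for n >= 1).
So the coefficient of x^19 is 2^19 - 2^18 = 524288 - 262144 = 262144.

262144


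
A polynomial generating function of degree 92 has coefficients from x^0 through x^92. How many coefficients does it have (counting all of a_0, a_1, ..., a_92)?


A polynomial of degree 92 takes the form a_0 + a_1 x + ... + a_92 x^92.
The number of coefficients is 92 + 1 = 93.

93


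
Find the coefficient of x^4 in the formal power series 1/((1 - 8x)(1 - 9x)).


By partial fractions or Cauchy convolution:
The coefficient equals sum_{k=0}^{4} 8^k * 9^(4-k).
= 26281

26281


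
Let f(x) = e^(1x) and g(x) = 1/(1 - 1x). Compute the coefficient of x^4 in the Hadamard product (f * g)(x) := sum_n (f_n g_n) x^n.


Expanding: f_k = 1^k/k! (from e^(1x)) and g_k = 1^k (from 1/(1 - 1x)). So the Hadamard coefficient (f * g)_k = 1^k 1^k / k! = (1)^k / k!.
For k = 4: 1^4/4! = 1/24 = 1/24.

1/24


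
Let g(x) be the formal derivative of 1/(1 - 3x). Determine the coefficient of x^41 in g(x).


Differentiate termwise: d/dx sum_{k>=0} 3^k x^k = sum_{k>=1} k 3^k x^(k-1) = sum_{j>=0} (j+1) 3^(j+1) x^j.
Equivalently, d/dx [1/(1 - 3x)] = 3/(1 - 3x)^2.
For j = 41: 42 * 3^42 = 42 * 109418989131512359209 = 4595597543523519086778.

4595597543523519086778


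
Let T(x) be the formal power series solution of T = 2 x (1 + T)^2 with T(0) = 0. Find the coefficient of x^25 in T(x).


Apply the Lagrange inversion formula: if T = 2 x * phi(T) with phi(t) = (1 + t)^2, then [x^n] T = 2^n * (1/n) [t^(n-1)] phi(t)^n = 2^n * (1/n) [t^(n-1)] (1 + t)^(2n) = 2^n * (1/n) C(2n, n-1).
Using the identity C(2n, n-1) = C(2n, n) * n / (n+1), the unscaled factor equals C(2n, n) / (n+1) = C_n, the n-th Catalan number.
For n = 25: C_25 = C(50, 25) / 26 = 126410606437752/26 = 4861946401452.
With the 2^25 = 33554432 factor, the coefficient is 33554432 * 4861946401452 = 163139849915165835264.

163139849915165835264


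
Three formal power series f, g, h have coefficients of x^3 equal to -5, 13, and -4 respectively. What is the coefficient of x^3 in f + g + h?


Series addition is componentwise:
-5 + 13 + -4
= 4

4


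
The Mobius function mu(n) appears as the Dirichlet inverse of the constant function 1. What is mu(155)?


155 = 5 * 31 (all distinct primes).
mu(155) = (-1)^2 = 1

1


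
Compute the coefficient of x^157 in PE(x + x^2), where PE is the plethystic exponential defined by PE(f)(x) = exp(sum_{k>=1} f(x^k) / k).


With f(x) = x + x^2, the exponent is sum_{k>=1} (x^k + x^(2k)) / k = -ln(1 - x) - ln(1 - x^2). Exponentiating:
PE(x + x^2) = 1 / ((1 - x)(1 - x^2)).
This is the generating function for partitions of n into parts of size 1 or 2. The number of 2's can be any j in 0..78, and the rest are 1's, so
[x^157] = floor(157/2) + 1 = 79.

79


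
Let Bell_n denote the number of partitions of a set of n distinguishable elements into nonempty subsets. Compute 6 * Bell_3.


Bell_3 can be computed from the Bell triangle or from Dobinski's identity Bell_n = (1/e) * sum_{k>=0} k^n / k!.
Computing Bell_3 = 5.
Then 6 * 5 = 30.

30


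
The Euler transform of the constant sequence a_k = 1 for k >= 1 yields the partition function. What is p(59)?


The Euler transform converts the sequence a_k = 1 into the number of integer partitions.
Using the recurrence or dynamic programming:
p(59) = 831820

831820


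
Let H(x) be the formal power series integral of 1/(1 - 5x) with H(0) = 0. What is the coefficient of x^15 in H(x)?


1/(1 - 5x) = sum_{k>=0} 5^k x^k. Integrating termwise with H(0) = 0:
H(x) = sum_{k>=0} 5^k x^(k+1) / (k+1) = sum_{m>=1} 5^(m-1) x^m / m.
For m = 15: 5^14/15 = 6103515625/15 = 1220703125/3.

1220703125/3


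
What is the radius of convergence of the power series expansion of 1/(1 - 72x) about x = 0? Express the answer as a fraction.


Expanding 1/(1 - 72x) = sum_{k>=0} 72^k x^k, the series converges when |72x| < 1, i.e., |x| < 1/72.
So the radius of convergence is 1/72 = 1/72.

1/72


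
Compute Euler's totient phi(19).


phi(n) counts integers in [1, n] coprime to n. Using the multiplicative formula phi(n) = n * prod_{p | n} (1 - 1/p):
19 = 19, so
phi(19) = 19 * (1 - 1/19) = 18.

18


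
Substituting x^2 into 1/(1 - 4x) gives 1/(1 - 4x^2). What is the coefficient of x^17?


Since 1/(1 - 4x^2) only has even powers of x,
the coefficient of x^17 (odd) is 0.

0


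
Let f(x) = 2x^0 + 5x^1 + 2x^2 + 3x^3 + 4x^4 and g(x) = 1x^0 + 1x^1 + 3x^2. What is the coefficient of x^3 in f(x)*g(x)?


Cauchy product at x^3:
5*3 + 2*1 + 3*1
= 20

20


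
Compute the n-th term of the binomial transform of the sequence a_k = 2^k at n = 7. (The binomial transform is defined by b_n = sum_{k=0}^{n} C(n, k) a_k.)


With a_k = 2^k, b_n = sum_{k=0}^{n} C(n, k) 2^k = (1 + 2)^n by the binomial theorem.
For n = 7: (1 + 2)^7 = 3^7 = 2187.

2187


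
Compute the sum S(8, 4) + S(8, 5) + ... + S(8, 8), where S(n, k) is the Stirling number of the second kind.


By definition, S(n, k) counts partitions of an n-set into exactly k nonempty blocks.
Computing row n = 8 for k = 4..8:
S(8, k): 1701, 1050, 266, 28, 1
Sum = 3046.

3046


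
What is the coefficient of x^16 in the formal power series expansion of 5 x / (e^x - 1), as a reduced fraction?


The exponential generating function for Bernoulli numbers is
x / (e^x - 1) = sum_{k>=0} B_k x^k / k!.
So the coefficient of x^16 in 5 x / (e^x - 1) is 5 B_16 / 16!.
Computing: B_16 = -3617/510, 16! = 20922789888000, giving
5 * -3617/510 / 20922789888000 = -3617/2134124568576000.

-3617/2134124568576000


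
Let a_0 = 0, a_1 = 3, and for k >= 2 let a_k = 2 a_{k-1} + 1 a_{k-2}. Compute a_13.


Iterating the recurrence forward:
a_0 = 0
a_1 = 3
a_2 = 2*3 + 1*0 = 6
a_3 = 2*6 + 1*3 = 15
a_4 = 2*15 + 1*6 = 36
a_5 = 2*36 + 1*15 = 87
a_6 = 2*87 + 1*36 = 210
a_7 = 2*210 + 1*87 = 507
a_8 = 2*507 + 1*210 = 1224
a_9 = 2*1224 + 1*507 = 2955
a_10 = 2*2955 + 1*1224 = 7134
a_11 = 2*7134 + 1*2955 = 17223
a_12 = 2*17223 + 1*7134 = 41580
a_13 = 2*41580 + 1*17223 = 100383
So a_13 = 100383.

100383


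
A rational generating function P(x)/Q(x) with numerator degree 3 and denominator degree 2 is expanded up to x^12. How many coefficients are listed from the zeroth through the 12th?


Expanding up to x^12 gives the coefficients for x^0, x^1, ..., x^12.
That is 12 + 1 = 13 coefficients in total.

13


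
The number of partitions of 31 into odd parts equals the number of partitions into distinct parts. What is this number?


Computing partitions of 31 into odd parts (1, 3, 5, ...):
Using the generating function prod_{k>=0} 1/(1-x^(2k+1)),
the count is 340

340


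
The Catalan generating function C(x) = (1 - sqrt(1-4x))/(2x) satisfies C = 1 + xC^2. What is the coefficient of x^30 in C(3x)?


Substituting x -> 3x scales the n-th coefficient by 3^n, so [x^30] C(3x) = 3^30 * C_30.
C_30 = C(2*30, 30)/(31) = 118264581564861424/31 = 3814986502092304.
So 3^30 * 3814986502092304 = 205891132094649 * 3814986502092304 = 785471889841589496484662481296.

785471889841589496484662481296


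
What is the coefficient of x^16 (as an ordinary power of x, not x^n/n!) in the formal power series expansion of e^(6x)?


The exponential series is e^y = sum_{k>=0} y^k / k!. Substituting y = 6x gives
e^(6x) = sum_{k>=0} 6^k x^k / k!.
So the coefficient of x^n is a^n/n! with a = 6, n = 16:
6^16 / 16! = 2821109907456/20922789888000 = 118098/875875

118098/875875


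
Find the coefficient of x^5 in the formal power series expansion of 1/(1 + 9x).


Write 1/(1 + c x) = 1/(1 - (-c) x) and apply the geometric-series identity
1/(1 - y) = sum_{k>=0} y^k to get 1/(1 + c x) = sum_{k>=0} (-c)^k x^k.
So the coefficient of x^k is (-c)^k = (-1)^k * c^k.
Here c = 9 and k = 5:
(-9)^5 = -1 * 59049 = -59049

-59049


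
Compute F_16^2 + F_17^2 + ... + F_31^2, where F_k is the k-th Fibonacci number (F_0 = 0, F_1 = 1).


There is a standard identity sum_{k=0}^{N} F_k^2 = F_N * F_{N+1} (proved inductively from the telescoping relation F_k^2 = F_k F_{k+1} - F_{k-1} F_k). Then
sum_{k=16}^{31} F_k^2 = F_31 F_32 - F_15 F_16.
Computing: F_31 = 1346269, F_32 = 2178309, F_15 = 610, F_16 = 987.
Sum = 1346269 * 2178309 - 610 * 987 = 2932589277051.

2932589277051


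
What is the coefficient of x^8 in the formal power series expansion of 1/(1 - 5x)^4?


The general identity 1/(1 - c x)^r = sum_{k>=0} c^k C(k + r - 1, r - 1) x^k follows by substituting y = c x into 1/(1 - y)^r = sum_{k>=0} C(k + r - 1, r - 1) y^k.
For c = 5, r = 4, k = 8:
5^8 * C(11, 3) = 390625 * 165 = 64453125.

64453125


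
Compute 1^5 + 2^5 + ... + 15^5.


This power sum has a closed form given by Faulhaber's formula
sum_{k=1}^{m} k^p = (1 / (p + 1)) * sum_{j=0}^{p} C(p + 1, j) B_j m^(p + 1 - j),
but for small m direct computation is fastest:
1 + 32 + 243 + 1024 + 3125 + 7776 + 16807 + 32768 + 59049 + 100000 + 161051 + 248832 + 371293 + 537824 + 759375 = 2299200.

2299200


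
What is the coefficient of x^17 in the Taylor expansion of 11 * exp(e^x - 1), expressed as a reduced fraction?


exp(e^x - 1) = sum_{k>=0} Bell_k x^k / k!, where Bell_k is the k-th Bell number.
So the coefficient of x^17 is 11 * Bell_17 / 17!.
Computing: Bell_17 = 82864869804 and 17! = 355687428096000, giving
11 * 82864869804/355687428096000 = 255755771/99800064000.

255755771/99800064000


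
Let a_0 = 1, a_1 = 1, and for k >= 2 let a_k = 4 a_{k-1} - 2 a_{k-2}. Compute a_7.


Iterating the recurrence forward:
a_0 = 1
a_1 = 1
a_2 = 4*1 - 2*1 = 2
a_3 = 4*2 - 2*1 = 6
a_4 = 4*6 - 2*2 = 20
a_5 = 4*20 - 2*6 = 68
a_6 = 4*68 - 2*20 = 232
a_7 = 4*232 - 2*68 = 792
So a_7 = 792.

792


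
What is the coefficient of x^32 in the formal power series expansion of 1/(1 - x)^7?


The negative binomial / multiset identity is
1/(1 - x)^r = sum_{k>=0} C(k + r - 1, r - 1) x^k.
Here r = 7 and k = 32, so the coefficient is
C(32 + 6, 6) = C(38, 6)
= 2760681

2760681


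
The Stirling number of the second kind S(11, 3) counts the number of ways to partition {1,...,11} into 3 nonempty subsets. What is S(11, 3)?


Using the explicit formula S(n,k) = (1/k!) sum_{j=0}^{k} (-1)^(k-j) C(k,j) j^n:
S(11, 3) = 28501
Equivalently, S(n,k) is n! times the coefficient of x^n in the EGF (e^x - 1)^k / k!.

28501


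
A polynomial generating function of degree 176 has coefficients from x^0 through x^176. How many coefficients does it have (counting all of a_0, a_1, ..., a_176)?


A polynomial of degree 176 takes the form a_0 + a_1 x + ... + a_176 x^176.
The number of coefficients is 176 + 1 = 177.

177


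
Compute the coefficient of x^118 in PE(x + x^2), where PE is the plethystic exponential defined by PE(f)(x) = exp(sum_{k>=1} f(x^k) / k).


With f(x) = x + x^2, the exponent is sum_{k>=1} (x^k + x^(2k)) / k = -ln(1 - x) - ln(1 - x^2). Exponentiating:
PE(x + x^2) = 1 / ((1 - x)(1 - x^2)).
This is the generating function for partitions of n into parts of size 1 or 2. The number of 2's can be any j in 0..59, and the rest are 1's, so
[x^118] = floor(118/2) + 1 = 60.

60


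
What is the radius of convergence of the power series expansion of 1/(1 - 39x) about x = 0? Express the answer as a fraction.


Expanding 1/(1 - 39x) = sum_{k>=0} 39^k x^k, the series converges when |39x| < 1, i.e., |x| < 1/39.
So the radius of convergence is 1/39 = 1/39.

1/39


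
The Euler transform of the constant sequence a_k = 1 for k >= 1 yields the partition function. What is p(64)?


The Euler transform converts the sequence a_k = 1 into the number of integer partitions.
Using the recurrence or dynamic programming:
p(64) = 1741630

1741630


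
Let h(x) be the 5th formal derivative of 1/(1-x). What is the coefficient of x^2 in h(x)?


Differentiating 5 times: d^5/dx^5 [1/(1-x)] = 5!/(1-x)^6.
The expansion 1/(1-x)^6 = sum_{k>=0} C(k+5, 5) x^k, so the coefficient of x^n in 5!/(1-x)^6 is 5! * C(n+5, 5).
For n = 2: 120 * C(7, 5) = 120 * 21 = 2520

2520


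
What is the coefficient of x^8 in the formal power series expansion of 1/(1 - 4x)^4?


The general identity 1/(1 - c x)^r = sum_{k>=0} c^k C(k + r - 1, r - 1) x^k follows by substituting y = c x into 1/(1 - y)^r = sum_{k>=0} C(k + r - 1, r - 1) y^k.
For c = 4, r = 4, k = 8:
4^8 * C(11, 3) = 65536 * 165 = 10813440.

10813440


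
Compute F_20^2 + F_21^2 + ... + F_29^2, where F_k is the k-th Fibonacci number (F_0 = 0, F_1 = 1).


There is a standard identity sum_{k=0}^{N} F_k^2 = F_N * F_{N+1} (proved inductively from the telescoping relation F_k^2 = F_k F_{k+1} - F_{k-1} F_k). Then
sum_{k=20}^{29} F_k^2 = F_29 F_30 - F_19 F_20.
Computing: F_29 = 514229, F_30 = 832040, F_19 = 4181, F_20 = 6765.
Sum = 514229 * 832040 - 4181 * 6765 = 427830812695.

427830812695


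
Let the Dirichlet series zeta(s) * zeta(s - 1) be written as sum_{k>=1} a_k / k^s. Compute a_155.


Convolution gives a_k = sum_{d | k} d * 1 = sum_{d | k} d = sigma(k), the sum of positive divisors of k.
For k = 155, the divisors are 1, 5, 31, 155, so
sigma(155) = 1 + 5 + 31 + 155 = 192.

192


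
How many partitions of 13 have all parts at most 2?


Using the generating function (1-x)^(-1)(1-x^2)^(-1),
the coefficient of x^13 counts these restricted partitions.
Result = 7

7


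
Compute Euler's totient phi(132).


phi(n) counts integers in [1, n] coprime to n. Using the multiplicative formula phi(n) = n * prod_{p | n} (1 - 1/p):
132 = 2^2 * 3 * 11, so
phi(132) = 132 * (1 - 1/2) * (1 - 1/3) * (1 - 1/11) = 40.

40


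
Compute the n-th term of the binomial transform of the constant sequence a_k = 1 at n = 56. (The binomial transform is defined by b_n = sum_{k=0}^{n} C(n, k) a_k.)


With a_k = 1 for all k, b_n = sum_{k=0}^{n} C(n, k) = 2^n by the binomial theorem.
For n = 56: 2^56 = 72057594037927936.

72057594037927936


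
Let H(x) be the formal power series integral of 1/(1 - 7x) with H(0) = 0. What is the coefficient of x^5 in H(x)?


1/(1 - 7x) = sum_{k>=0} 7^k x^k. Integrating termwise with H(0) = 0:
H(x) = sum_{k>=0} 7^k x^(k+1) / (k+1) = sum_{m>=1} 7^(m-1) x^m / m.
For m = 5: 7^4/5 = 2401/5 = 2401/5.

2401/5


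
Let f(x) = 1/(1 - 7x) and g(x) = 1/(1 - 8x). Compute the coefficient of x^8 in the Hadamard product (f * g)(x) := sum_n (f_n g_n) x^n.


f has coefficients f_k = 7^k and g has coefficients g_k = 8^k, so the Hadamard product has coefficient (f*g)_k = 7^k * 8^k = 56^k.
For k = 8: 56^8 = 96717311574016.

96717311574016


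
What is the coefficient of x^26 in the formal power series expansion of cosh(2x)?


The Maclaurin series is cosh(t) = sum_{m>=0} t^(2m) / (2m)!, so substituting t = 2x, only even powers of x are nonzero, with coefficient of x^(2m) equal to 2^(2m) / (2m)!.
For x^26 the coefficient is 2^26/26! = 67108864/403291461126605635584000000 = 8/48076088562799171875.

8/48076088562799171875


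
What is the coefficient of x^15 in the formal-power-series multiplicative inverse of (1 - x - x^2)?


Let the inverse be f(x) = sum_{k>=0} a_k x^k. From f(x) * (1 - x - x^2) = 1 and matching coefficients:
 x^0: a_0 = 1.
 x^1: a_1 - a_0 = 0, so a_1 = 1.
 x^k (k >= 2): a_k - a_{k-1} - a_{k-2} = 0, i.e. a_k = a_{k-1} + a_{k-2}.
This is the Fibonacci-type recurrence shifted so that a_0 = a_1 = 1.
Iterating: a_0=1, a_1=1, a_2=2, a_3=3, a_4=5, a_5=8, a_6=13, a_7=21, a_8=34, a_9=55, ...
a_15 = 987.

987


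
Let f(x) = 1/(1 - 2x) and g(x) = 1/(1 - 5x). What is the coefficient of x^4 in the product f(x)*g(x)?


The coefficient of x^n in f*g is the Cauchy product: sum_{k=0}^{n} a^k * b^(n-k).
With a=2, b=5, n=4:
sum_{k=0}^{4} 2^k * 5^(4-k)
= 1031

1031


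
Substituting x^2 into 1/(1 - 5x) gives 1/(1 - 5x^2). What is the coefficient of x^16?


The coefficient of x^(2m) in 1/(1 - 5x^2) is 5^m.
With n = 16 = 2*8, the coefficient is 5^8 = 390625.

390625


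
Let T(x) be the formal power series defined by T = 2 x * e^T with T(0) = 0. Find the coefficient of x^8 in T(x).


Apply the Lagrange inversion formula: if T = 2 x * phi(T) with phi(t) = e^t, then
[x^n] T = 2^n * (1/n) [t^(n-1)] phi(t)^n = 2^n * (1/n) [t^(n-1)] e^(n t) = 2^n * (1/n) * n^(n-1) / (n-1)! = 2^n * n^(n-1) / n!.
When c = 1 this is the Cayley count of rooted labeled trees on n vertices, divided by n!.
For n = 8: 2^8 * 8^7 / 8! = 256 * 2097152/40320 = 4194304/315.

4194304/315


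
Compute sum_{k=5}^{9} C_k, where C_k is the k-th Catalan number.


C_5 through C_9: 42, 132, 429, 1430, 4862
Sum = 42 + 132 + 429 + 1430 + 4862
= 6895

6895


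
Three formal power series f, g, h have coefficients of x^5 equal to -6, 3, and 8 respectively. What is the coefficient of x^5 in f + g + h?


Series addition is componentwise:
-6 + 3 + 8
= 5

5


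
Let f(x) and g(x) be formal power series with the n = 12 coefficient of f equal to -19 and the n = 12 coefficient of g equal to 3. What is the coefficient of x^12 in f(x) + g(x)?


Addition of formal power series is termwise.
The coefficient of x^12 in f + g = -19 + 3
= -16

-16


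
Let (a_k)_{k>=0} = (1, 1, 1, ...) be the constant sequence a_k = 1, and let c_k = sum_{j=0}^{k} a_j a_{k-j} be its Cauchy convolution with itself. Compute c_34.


Since a_j = 1 for all j >= 0, the convolution sum becomes
c_k = sum_{j=0}^{k} 1 * 1 = 1 * (k + 1).
Equivalently, the generating function of (a_k) is 1/(1 - x) and its square is 1/(1 - x)^2 = sum_{k>=0} 1(k + 1) x^k.
For k = 34: 1 * 35 = 35.

35


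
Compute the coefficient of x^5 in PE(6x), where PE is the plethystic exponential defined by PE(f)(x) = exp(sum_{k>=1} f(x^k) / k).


With f(x) = 6x, the exponent is sum_{k>=1} 6 x^k / k = 6 * (-ln(1 - x)). Exponentiating:
PE(6x) = exp(-6 ln(1 - x)) = 1/(1 - x)^6.
By the negative binomial expansion, [x^n] 1/(1 - x)^6 = C(n + 5, 5).
For n = 5: C(10, 5) = 252.

252


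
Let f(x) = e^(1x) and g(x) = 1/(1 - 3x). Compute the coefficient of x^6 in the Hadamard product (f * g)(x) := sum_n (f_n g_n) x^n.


Expanding: f_k = 1^k/k! (from e^(1x)) and g_k = 3^k (from 1/(1 - 3x)). So the Hadamard coefficient (f * g)_k = 1^k 3^k / k! = (3)^k / k!.
For k = 6: 3^6/6! = 729/720 = 81/80.

81/80


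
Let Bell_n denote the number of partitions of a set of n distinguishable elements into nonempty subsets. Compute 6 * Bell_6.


Bell_6 can be computed from the Bell triangle or from Dobinski's identity Bell_n = (1/e) * sum_{k>=0} k^n / k!.
Computing Bell_6 = 203.
Then 6 * 203 = 1218.

1218


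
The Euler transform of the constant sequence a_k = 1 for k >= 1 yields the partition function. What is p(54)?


The Euler transform converts the sequence a_k = 1 into the number of integer partitions.
Using the recurrence or dynamic programming:
p(54) = 386155

386155


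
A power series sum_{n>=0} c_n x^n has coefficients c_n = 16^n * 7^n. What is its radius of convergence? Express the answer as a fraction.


By the root test (Cauchy-Hadamard), the radius is R = 1 / limsup_n |c_n|^(1/n).
Here |c_n|^(1/n) = (16^n * 7^n)^(1/n) = 16 * 7 = 112 for all n.
So R = 1/112 = 1/112.

1/112


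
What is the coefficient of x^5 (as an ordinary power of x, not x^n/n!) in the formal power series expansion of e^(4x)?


The exponential series is e^y = sum_{k>=0} y^k / k!. Substituting y = 4x gives
e^(4x) = sum_{k>=0} 4^k x^k / k!.
So the coefficient of x^n is a^n/n! with a = 4, n = 5:
4^5 / 5! = 1024/120 = 128/15

128/15


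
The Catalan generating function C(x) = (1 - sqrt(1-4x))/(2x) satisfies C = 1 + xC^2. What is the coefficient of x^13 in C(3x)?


Substituting x -> 3x scales the n-th coefficient by 3^n, so [x^13] C(3x) = 3^13 * C_13.
C_13 = C(2*13, 13)/(14) = 10400600/14 = 742900.
So 3^13 * 742900 = 1594323 * 742900 = 1184422556700.

1184422556700


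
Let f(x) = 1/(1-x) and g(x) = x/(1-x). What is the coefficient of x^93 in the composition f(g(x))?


First simplify the composition: f(g(x)) = 1/(1 - x/(1-x)) = (1-x)/((1-x) - x) = (1-x)/(1-2x).
Now extract the coefficient. Write (1-x)/(1-2x) = 1/(1-2x) - x/(1-2x).
The coefficient of x^n in 1/(1-2x) is 2^n, and in x/(1-2x) is 2^(n-1) (for n >= 1).
So the coefficient of x^93 is 2^93 - 2^92 = 9903520314283042199192993792 - 4951760157141521099596496896 = 4951760157141521099596496896.

4951760157141521099596496896


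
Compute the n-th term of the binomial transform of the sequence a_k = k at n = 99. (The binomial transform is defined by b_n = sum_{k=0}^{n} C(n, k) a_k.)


With a_k = k, b_n = sum_{k=0}^{n} C(n, k) k. Using k * C(n, k) = n * C(n-1, k-1) gives b_n = n * sum_{k>=1} C(n-1, k-1) = n * 2^(n-1).
For n = 99: 99 * 2^98 = 99 * 316912650057057350374175801344 = 31374352355648677687043404333056.

31374352355648677687043404333056


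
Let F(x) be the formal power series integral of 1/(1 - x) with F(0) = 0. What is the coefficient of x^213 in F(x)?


1/(1 - x) = sum_{k>=0} x^k. Integrating termwise and using F(0) = 0 gives
F(x) = sum_{k>=0} x^(k+1) / (k+1) = sum_{m>=1} x^m / m = -ln(1 - x).
So the coefficient of x^213 is 1/213 = 1/213.

1/213
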